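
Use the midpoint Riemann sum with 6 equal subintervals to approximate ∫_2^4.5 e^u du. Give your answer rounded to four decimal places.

82.0334

Δu = (4.5 − 2)/6 = 5/12.
Midpoints: 53/24, 2.625, 73/24, 83/24, 3.875, 103/24.
f(53/24) ≈ 9.1005, f(2.625) ≈ 13.8046, f(73/24) ≈ 20.9401, f(83/24) ≈ 31.7640, f(3.875) ≈ 48.1827, f(103/24) ≈ 73.0882.
Sum = Δu · [f(53/24) + f(2.625) + f(73/24) + ...].
Sum ≈ 82.0334.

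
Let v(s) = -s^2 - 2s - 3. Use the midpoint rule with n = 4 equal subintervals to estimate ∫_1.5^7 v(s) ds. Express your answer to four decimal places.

Δs = (7 − 1.5)/4 = 1.375.
Midpoints: 2.1875, 3.5625, 4.9375, 6.3125.
v(2.1875) = -12.16015625, v(3.5625) = -22.81640625, v(4.9375) = -37.25390625, v(6.3125) = -55.47265625.
Sum = Δs · [v(2.1875) + v(3.5625) + v(4.9375) + v(6.3125)].
Sum ≈ -175.5918.

-175.5918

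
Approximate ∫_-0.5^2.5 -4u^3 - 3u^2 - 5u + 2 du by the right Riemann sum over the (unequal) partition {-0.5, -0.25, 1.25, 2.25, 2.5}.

-117.28125

Subinterval widths: 0.25, 1.5, 1, 0.25.
Right endpoints: -0.25, 1.25, 2.25, 2.5.
f(-0.25) = 3.125, f(1.25) = -16.75, f(2.25) = -70, f(2.5) = -91.75.
Sum = Σ Δu_i · f(u_i).
Sum = -117.28125.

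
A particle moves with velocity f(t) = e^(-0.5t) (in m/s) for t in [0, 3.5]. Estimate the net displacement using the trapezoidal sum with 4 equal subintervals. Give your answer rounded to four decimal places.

1.6787

Δt = (3.5 − 0)/4 = 0.875.
f(0) ≈ 1.0000, f(0.875) ≈ 0.6456, f(1.75) ≈ 0.4169, f(2.625) ≈ 0.2691, f(3.5) ≈ 0.1738.
T_4 = (Δt/2)·[f(t_0) + 2f(t_1) + 2f(t_2) + 2f(t_3) + f(t_4)].
Sum ≈ 1.6787.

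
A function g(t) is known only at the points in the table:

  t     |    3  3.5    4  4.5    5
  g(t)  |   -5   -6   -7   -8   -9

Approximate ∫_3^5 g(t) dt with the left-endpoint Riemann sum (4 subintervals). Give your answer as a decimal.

Δt = 0.5.
Sum = 0.5·[(-5) + (-6) + (-7) + (-8)] = -13.

-13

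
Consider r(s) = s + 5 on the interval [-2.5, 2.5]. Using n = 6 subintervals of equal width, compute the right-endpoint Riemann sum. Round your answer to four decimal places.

27.0833

Δs = (2.5 − (-2.5))/6 = 5/6.
Right endpoints: -5/3, -5/6, 0, 5/6, 5/3, 2.5.
r(-5/3) = 10/3, r(-5/6) = 25/6, r(0) = 5, r(5/6) = 35/6, r(5/3) = 20/3, r(2.5) = 7.5.
Sum = Δs · [r(-5/3) + r(-5/6) + r(0) + ...].
Sum ≈ 27.0833.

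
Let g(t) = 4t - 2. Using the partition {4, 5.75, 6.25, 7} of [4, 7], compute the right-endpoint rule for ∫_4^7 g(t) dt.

Subinterval widths: 1.75, 0.5, 0.75.
Right endpoints: 5.75, 6.25, 7.
g(5.75) = 21, g(6.25) = 23, g(7) = 26.
Sum = Σ Δt_i · g(t_i).
Sum = 67.75.

67.75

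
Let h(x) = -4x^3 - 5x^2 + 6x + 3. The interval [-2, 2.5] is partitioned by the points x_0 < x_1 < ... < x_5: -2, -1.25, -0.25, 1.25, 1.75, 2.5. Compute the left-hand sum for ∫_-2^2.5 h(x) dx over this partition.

Subinterval widths: 0.75, 1, 1.5, 0.5, 0.75.
Left endpoints: -2, -1.25, -0.25, 1.25, 1.75.
h(-2) = 3, h(-1.25) = -4.5, h(-0.25) = 1.25, h(1.25) = -5.125, h(1.75) = -23.25.
Sum = Σ Δx_i · h(x_i).
Sum = -20.375.

-20.375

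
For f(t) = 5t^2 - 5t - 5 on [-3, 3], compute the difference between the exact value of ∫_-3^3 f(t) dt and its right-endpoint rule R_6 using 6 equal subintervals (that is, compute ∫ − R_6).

Exact integral: ∫_-3^3 f(t) dt = 60.
R_6 = 50.
Error = 60 − 50 = 10.

10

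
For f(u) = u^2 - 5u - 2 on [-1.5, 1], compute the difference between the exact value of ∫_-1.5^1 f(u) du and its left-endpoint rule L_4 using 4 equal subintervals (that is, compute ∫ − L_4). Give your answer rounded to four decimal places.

-4.4596

Exact integral: ∫_-1.5^1 f(u) du ≈ -0.416667.
L_4 = 4.04296875.
Error ≈ -0.416667 − 4.04296875 ≈ -4.4596.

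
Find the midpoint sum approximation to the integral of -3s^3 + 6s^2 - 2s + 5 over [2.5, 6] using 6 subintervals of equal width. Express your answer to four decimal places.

-551.0024

Δs = (6 − 2.5)/6 = 7/12.
Midpoints: 67/24, 3.375, 95/24, 109/24, 5.125, 137/24.
f(67/24) = -87979/4608, f(3.375) = -24953/512, f(95/24) = -437615/4608, f(109/24) = -743557/4608, f(5.125) = -128763/512, f(137/24) = -1700009/4608.
Sum = Δs · [f(67/24) + f(3.375) + f(95/24) + ...].
Sum ≈ -551.0024.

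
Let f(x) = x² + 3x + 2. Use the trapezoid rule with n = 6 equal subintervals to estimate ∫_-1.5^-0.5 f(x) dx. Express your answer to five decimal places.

0.08796

Δx = (-0.5 − (-1.5))/6 = 1/6.
f(-1.5) = -0.25, f(-4/3) = -2/9, f(-7/6) = -5/36, f(-1) = 0, f(-5/6) = 7/36, f(-2/3) = 4/9, f(-0.5) = 0.75.
T_6 = (Δx/2)·[f(x_0) + 2f(x_1) + ... + 2f(x_{5}) + f(x_6)].
Sum ≈ 0.08796.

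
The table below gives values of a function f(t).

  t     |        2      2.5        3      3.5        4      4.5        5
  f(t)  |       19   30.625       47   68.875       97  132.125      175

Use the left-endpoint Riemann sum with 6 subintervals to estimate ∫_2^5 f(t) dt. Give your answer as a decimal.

197.3125

Δt = 0.5.
Sum = 0.5·[19 + 30.625 + 47 + 68.875 + 97 + 132.125] = 197.3125.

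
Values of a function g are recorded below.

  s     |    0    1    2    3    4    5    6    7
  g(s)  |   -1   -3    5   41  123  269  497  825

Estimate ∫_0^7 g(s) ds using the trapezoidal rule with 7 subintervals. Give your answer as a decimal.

Δs = 1.
T_7 = (1/2)·[(-1) + 2·(-3) + 2·5 + 2·41 + 2·123 + 2·269 + 2·497 + 825] = 1344.

1344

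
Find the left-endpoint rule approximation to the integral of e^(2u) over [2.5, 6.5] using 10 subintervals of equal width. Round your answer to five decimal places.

144349.31337

Δu = (6.5 − 2.5)/10 = 0.4.
Left endpoints: 2.5, 2.9, 3.3, 3.7, 4.1, 4.5, 4.9, 5.3, 5.7, 6.1.
f(2.5) ≈ 148.41316, f(2.9) ≈ 330.29956, f(3.3) ≈ 735.09519, f(3.7) ≈ 1635.98443, f(4.1) ≈ 3640.95031, f(4.5) ≈ 8103.08393, f(4.9) ≈ 18033.74493, f(5.3) ≈ 40134.83743, f(5.7) ≈ 89321.72336, f(6.1) ≈ 198789.15114.
Sum = Δu · [f(2.5) + f(2.9) + f(3.3) + ...].
Sum ≈ 144349.31337.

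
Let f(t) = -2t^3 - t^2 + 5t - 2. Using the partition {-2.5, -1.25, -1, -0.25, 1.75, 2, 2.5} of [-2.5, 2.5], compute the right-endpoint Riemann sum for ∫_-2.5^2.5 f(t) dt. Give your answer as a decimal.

Subinterval widths: 1.25, 0.25, 0.75, 2, 0.25, 0.5.
Right endpoints: -1.25, -1, -0.25, 1.75, 2, 2.5.
f(-1.25) = -5.90625, f(-1) = -6, f(-0.25) = -3.28125, f(1.75) = -7.03125, f(2) = -12, f(2.5) = -27.
Sum = Σ Δt_i · f(t_i).
Sum = -41.90625.

-41.90625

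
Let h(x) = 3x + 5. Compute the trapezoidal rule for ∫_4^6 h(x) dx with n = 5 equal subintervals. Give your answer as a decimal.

Δx = (6 − 4)/5 = 0.4.
h(4) = 17, h(4.4) = 18.2, h(4.8) = 19.4, h(5.2) = 20.6, h(5.6) = 21.8, h(6) = 23.
T_5 = (Δx/2)·[h(x_0) + 2h(x_1) + ... + 2h(x_{4}) + h(x_5)].
Sum = 40.

40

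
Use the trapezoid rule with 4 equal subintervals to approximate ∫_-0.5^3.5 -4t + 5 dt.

Δt = (3.5 − (-0.5))/4 = 1.
f(-0.5) = 7, f(0.5) = 3, f(1.5) = -1, f(2.5) = -5, f(3.5) = -9.
T_4 = (Δt/2)·[f(t_0) + 2f(t_1) + 2f(t_2) + 2f(t_3) + f(t_4)].
Sum = -4.

-4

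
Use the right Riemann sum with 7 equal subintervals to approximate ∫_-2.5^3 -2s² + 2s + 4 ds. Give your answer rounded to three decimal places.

-2.638

Δs = (3 − (-2.5))/7 = 11/14.
Right endpoints: -12/7, -13/14, -1/7, 9/14, 10/7, 31/14, 3.
f(-12/7) = -260/49, f(-13/14) = 41/98, f(-1/7) = 180/49, f(9/14) = 437/98, f(10/7) = 136/49, f(31/14) = -135/98, f(3) = -8.
Sum = Δs · [f(-12/7) + f(-13/14) + f(-1/7) + ...].
Sum ≈ -2.638.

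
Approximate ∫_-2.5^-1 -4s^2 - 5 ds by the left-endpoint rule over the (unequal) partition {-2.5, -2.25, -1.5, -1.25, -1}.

-32.75

Subinterval widths: 0.25, 0.75, 0.25, 0.25.
Left endpoints: -2.5, -2.25, -1.5, -1.25.
f(-2.5) = -30, f(-2.25) = -25.25, f(-1.5) = -14, f(-1.25) = -11.25.
Sum = Σ Δs_i · f(s_i).
Sum = -32.75.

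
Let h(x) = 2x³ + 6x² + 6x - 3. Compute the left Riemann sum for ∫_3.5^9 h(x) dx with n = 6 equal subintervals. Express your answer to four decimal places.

3967.8394

Δx = (9 − 3.5)/6 = 11/12.
Left endpoints: 3.5, 53/12, 16/3, 6.25, 43/6, 97/12.
h(3.5) = 177.25, h(53/12) = 270305/864, h(16/3) = 13583/27, h(6.25) = 757.15625, h(43/6) = 117109/108, h(97/12) = 1290709/864.
Sum = Δx · [h(3.5) + h(53/12) + h(16/3) + ...].
Sum ≈ 3967.8394.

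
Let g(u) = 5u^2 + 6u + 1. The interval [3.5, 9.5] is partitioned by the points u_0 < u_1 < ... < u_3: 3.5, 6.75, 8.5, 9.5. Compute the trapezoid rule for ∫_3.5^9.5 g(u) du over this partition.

1631.40625

Subinterval widths: 3.25, 1.75, 1.
g(3.5) = 83.25, g(6.75) = 269.3125, g(8.5) = 413.25, g(9.5) = 509.25.
On each subinterval the trapezoid contributes (Δu_i/2)·[g(u_{i-1}) + g(u_i)].
Sum = 1631.40625.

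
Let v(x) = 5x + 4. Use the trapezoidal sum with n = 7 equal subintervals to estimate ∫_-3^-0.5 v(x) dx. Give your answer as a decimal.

Δx = (-0.5 − (-3))/7 = 5/14.
v(-3) = -11, v(-37/14) = -129/14, v(-16/7) = -52/7, v(-27/14) = -79/14, v(-11/7) = -27/7, v(-17/14) = -29/14, v(-6/7) = -2/7, v(-0.5) = 1.5.
T_7 = (Δx/2)·[v(x_0) + 2v(x_1) + ... + 2v(x_{6}) + v(x_7)].
Sum = -11.875.

-11.875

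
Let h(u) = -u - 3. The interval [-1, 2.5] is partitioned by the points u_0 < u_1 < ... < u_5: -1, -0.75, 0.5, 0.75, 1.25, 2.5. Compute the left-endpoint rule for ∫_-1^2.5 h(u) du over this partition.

-11.375

Subinterval widths: 0.25, 1.25, 0.25, 0.5, 1.25.
Left endpoints: -1, -0.75, 0.5, 0.75, 1.25.
h(-1) = -2, h(-0.75) = -2.25, h(0.5) = -3.5, h(0.75) = -3.75, h(1.25) = -4.25.
Sum = Σ Δu_i · h(u_i).
Sum = -11.375.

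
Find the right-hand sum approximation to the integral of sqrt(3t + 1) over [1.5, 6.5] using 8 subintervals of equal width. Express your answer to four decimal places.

Δt = (6.5 − 1.5)/8 = 0.625.
Right endpoints: 2.125, 2.75, 3.375, 4, 4.625, 5.25, 5.875, 6.5.
f(2.125) ≈ 2.7157, f(2.75) ≈ 3.0414, f(3.375) ≈ 3.3354, f(4) ≈ 3.6056, f(4.625) ≈ 3.8568, f(5.25) ≈ 4.0927, f(5.875) ≈ 4.3157, f(6.5) ≈ 4.5277.
Sum = Δt · [f(2.125) + f(2.75) + f(3.375) + ...].
Sum ≈ 18.4318.

18.4318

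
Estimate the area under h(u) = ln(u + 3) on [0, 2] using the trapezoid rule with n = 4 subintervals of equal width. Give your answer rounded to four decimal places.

Δu = (2 − 0)/4 = 0.5.
h(0) ≈ 1.0986, h(0.5) ≈ 1.2528, h(1) ≈ 1.3863, h(1.5) ≈ 1.5041, h(2) ≈ 1.6094.
T_4 = (Δu/2)·[h(u_0) + 2h(u_1) + 2h(u_2) + 2h(u_3) + h(u_4)].
Sum ≈ 2.7486.

2.7486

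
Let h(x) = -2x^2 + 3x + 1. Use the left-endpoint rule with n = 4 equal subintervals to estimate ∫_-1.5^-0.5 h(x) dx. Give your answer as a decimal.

Δx = (-0.5 − (-1.5))/4 = 0.25.
Left endpoints: -1.5, -1.25, -1, -0.75.
h(-1.5) = -8, h(-1.25) = -5.875, h(-1) = -4, h(-0.75) = -2.375.
Sum = Δx · [h(-1.5) + h(-1.25) + h(-1) + h(-0.75)].
Sum = -5.0625.

-5.0625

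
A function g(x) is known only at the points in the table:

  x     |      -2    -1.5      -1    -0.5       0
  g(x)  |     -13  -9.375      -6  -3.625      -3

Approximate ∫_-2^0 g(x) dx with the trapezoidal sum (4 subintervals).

Δx = 0.5.
T_4 = (0.5/2)·[(-13) + 2·(-9.375) + 2·(-6) + 2·(-3.625) + (-3)] = -13.5.

-13.5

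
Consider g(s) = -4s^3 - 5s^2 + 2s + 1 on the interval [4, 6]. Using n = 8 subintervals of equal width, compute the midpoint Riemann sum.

Δs = (6 − 4)/8 = 0.25.
Midpoints: 4.125, 4.375, 4.625, 4.875, 5.125, 5.375, 5.625, 5.875.
g(4.125) = -356.5859375, g(4.375) = -420.9140625, g(4.625) = -492.4296875, g(4.875) = -571.5078125, g(5.125) = -658.5234375, g(5.375) = -753.8515625, g(5.625) = -857.8671875, g(5.875) = -970.9453125.
Sum = Δs · [g(4.125) + g(4.375) + g(4.625) + ...].
Sum = -1270.65625.

-1270.65625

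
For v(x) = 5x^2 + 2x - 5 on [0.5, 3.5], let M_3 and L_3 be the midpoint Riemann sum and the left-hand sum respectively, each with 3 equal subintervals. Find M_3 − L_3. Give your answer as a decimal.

M_3 = 67.
L_3 = 37.75.
M_3 − L_3 = 29.25.

29.25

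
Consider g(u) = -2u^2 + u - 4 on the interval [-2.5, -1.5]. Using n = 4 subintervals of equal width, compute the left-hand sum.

-15.3125

Δu = (-1.5 − (-2.5))/4 = 0.25.
Left endpoints: -2.5, -2.25, -2, -1.75.
g(-2.5) = -19, g(-2.25) = -16.375, g(-2) = -14, g(-1.75) = -11.875.
Sum = Δu · [g(-2.5) + g(-2.25) + g(-2) + g(-1.75)].
Sum = -15.3125.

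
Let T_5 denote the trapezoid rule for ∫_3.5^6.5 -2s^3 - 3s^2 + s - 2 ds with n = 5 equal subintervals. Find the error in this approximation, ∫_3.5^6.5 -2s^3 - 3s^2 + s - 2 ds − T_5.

Exact integral: ∫_3.5^6.5 f(s) ds = -1040.25.
T_5 = -1046.19.
Error = -1040.25 − (-1046.19) = 5.94.

5.94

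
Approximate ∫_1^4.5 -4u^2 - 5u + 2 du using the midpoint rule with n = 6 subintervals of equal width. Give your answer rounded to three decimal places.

-160.895

Δu = (4.5 − 1)/6 = 7/12.
Midpoints: 31/24, 1.875, 59/24, 73/24, 3.625, 101/24.
f(31/24) = -1603/144, f(1.875) = -21.4375, f(59/24) = -4963/144, f(73/24) = -7231/144, f(3.625) = -68.6875, f(101/24) = -12943/144.
Sum = Δu · [f(31/24) + f(1.875) + f(59/24) + ...].
Sum ≈ -160.895.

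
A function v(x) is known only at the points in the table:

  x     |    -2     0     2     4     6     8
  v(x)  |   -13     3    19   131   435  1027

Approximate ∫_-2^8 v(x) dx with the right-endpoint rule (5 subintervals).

3230

Δx = 2.
Sum = 2·[3 + 19 + 131 + 435 + 1027] = 3230.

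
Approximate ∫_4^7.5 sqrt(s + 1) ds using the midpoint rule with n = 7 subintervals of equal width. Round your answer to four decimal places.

Δs = (7.5 − 4)/7 = 0.5.
Midpoints: 4.25, 4.75, 5.25, 5.75, 6.25, 6.75, 7.25.
f(4.25) ≈ 2.2913, f(4.75) ≈ 2.3979, f(5.25) ≈ 2.5000, f(5.75) ≈ 2.5981, f(6.25) ≈ 2.6926, f(6.75) ≈ 2.7839, f(7.25) ≈ 2.8723.
Sum = Δs · [f(4.25) + f(4.75) + f(5.25) + ...].
Sum ≈ 9.0680.

9.0680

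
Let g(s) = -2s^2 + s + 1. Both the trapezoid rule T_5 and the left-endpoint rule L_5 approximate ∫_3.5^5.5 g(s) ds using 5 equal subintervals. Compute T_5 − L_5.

T_5 = -71.44.
L_5 = -64.64.
T_5 − L_5 = -6.8.

-6.8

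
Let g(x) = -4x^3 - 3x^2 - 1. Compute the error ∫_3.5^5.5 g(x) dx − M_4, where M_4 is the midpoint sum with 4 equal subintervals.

Exact integral: ∫_3.5^5.5 g(x) dx = -890.5.
M_4 = -888.125.
Error = -890.5 − (-888.125) = -2.375.

-2.375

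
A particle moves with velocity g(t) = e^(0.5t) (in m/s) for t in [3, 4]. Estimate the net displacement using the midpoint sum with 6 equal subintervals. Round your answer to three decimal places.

5.813

Δt = (4 − 3)/6 = 1/6.
Midpoints: 37/12, 3.25, 41/12, 43/12, 3.75, 47/12.
g(37/12) ≈ 4.672, g(3.25) ≈ 5.078, g(41/12) ≈ 5.520, g(43/12) ≈ 5.999, g(3.75) ≈ 6.521, g(47/12) ≈ 7.088.
Sum = Δt · [g(37/12) + g(3.25) + g(41/12) + ...].
Sum ≈ 5.813.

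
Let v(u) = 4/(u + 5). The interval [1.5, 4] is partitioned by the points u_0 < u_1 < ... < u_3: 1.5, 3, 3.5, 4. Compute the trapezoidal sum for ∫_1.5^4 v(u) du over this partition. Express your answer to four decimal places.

Subinterval widths: 1.5, 0.5, 0.5.
v(1.5) = 8/13, v(3) = 0.5, v(3.5) = 8/17, v(4) = 4/9.
On each subinterval the trapezoid contributes (Δu_i/2)·[v(u_{i-1}) + v(u_i)].
Sum ≈ 1.3079.

1.3079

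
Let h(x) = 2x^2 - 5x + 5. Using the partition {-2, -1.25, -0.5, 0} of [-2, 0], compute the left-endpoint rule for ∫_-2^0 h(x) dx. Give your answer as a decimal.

Subinterval widths: 0.75, 0.75, 0.5.
Left endpoints: -2, -1.25, -0.5.
h(-2) = 23, h(-1.25) = 14.375, h(-0.5) = 8.
Sum = Σ Δx_i · h(x_i).
Sum = 32.03125.

32.03125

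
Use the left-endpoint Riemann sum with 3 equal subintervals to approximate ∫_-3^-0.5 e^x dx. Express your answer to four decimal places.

Δx = (-0.5 − (-3))/3 = 5/6.
Left endpoints: -3, -13/6, -4/3.
f(-3) ≈ 0.0498, f(-13/6) ≈ 0.1146, f(-4/3) ≈ 0.2636.
Sum = Δx · [f(-3) + f(-13/6) + f(-4/3)].
Sum ≈ 0.3566.

0.3566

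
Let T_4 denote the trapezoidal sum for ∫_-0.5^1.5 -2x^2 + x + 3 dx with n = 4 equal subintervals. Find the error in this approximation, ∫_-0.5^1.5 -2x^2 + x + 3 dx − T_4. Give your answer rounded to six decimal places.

0.166667

Exact integral: ∫_-0.5^1.5 f(x) dx ≈ 4.66666667.
T_4 = 4.5.
Error ≈ 4.66666667 − 4.5 ≈ 0.166667.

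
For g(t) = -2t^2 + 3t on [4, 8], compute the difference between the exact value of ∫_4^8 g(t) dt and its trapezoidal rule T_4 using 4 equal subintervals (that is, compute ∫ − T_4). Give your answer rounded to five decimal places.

1.33333

Exact integral: ∫_4^8 g(t) dt ≈ -226.6666667.
T_4 = -228.
Error ≈ -226.6666667 − (-228) ≈ 1.33333.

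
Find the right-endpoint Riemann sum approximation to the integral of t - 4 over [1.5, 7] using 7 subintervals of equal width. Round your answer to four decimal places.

3.5357

Δt = (7 − 1.5)/7 = 11/14.
Right endpoints: 16/7, 43/14, 27/7, 65/14, 38/7, 87/14, 7.
f(16/7) = -12/7, f(43/14) = -13/14, f(27/7) = -1/7, f(65/14) = 9/14, f(38/7) = 10/7, f(87/14) = 31/14, f(7) = 3.
Sum = Δt · [f(16/7) + f(43/14) + f(27/7) + ...].
Sum ≈ 3.5357.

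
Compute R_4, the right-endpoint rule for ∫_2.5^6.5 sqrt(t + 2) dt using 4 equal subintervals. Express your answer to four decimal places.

10.5488

Δt = (6.5 − 2.5)/4 = 1.
Right endpoints: 3.5, 4.5, 5.5, 6.5.
f(3.5) ≈ 2.3452, f(4.5) ≈ 2.5495, f(5.5) ≈ 2.7386, f(6.5) ≈ 2.9155.
Sum = Δt · [f(3.5) + f(4.5) + f(5.5) + f(6.5)].
Sum ≈ 10.5488.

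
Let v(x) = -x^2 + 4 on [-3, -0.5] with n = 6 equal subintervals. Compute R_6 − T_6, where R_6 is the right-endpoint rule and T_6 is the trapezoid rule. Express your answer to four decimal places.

1.8229

R_6 ≈ 2.792245.
T_6 ≈ 0.969329.
R_6 − T_6 ≈ 1.8229.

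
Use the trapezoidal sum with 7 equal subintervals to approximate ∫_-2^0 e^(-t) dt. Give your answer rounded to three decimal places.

Δt = (0 − (-2))/7 = 2/7.
f(-2) ≈ 7.389, f(-12/7) ≈ 5.553, f(-10/7) ≈ 4.173, f(-8/7) ≈ 3.136, f(-6/7) ≈ 2.356, f(-4/7) ≈ 1.771, f(-2/7) ≈ 1.331, f(0) ≈ 1.000.
T_7 = (Δt/2)·[f(t_0) + 2f(t_1) + ... + 2f(t_{6}) + f(t_7)].
Sum ≈ 6.432.

6.432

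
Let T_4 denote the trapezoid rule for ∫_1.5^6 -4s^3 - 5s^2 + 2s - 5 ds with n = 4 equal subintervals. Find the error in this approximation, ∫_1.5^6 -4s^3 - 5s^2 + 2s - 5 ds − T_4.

Exact integral: ∫_1.5^6 f(s) ds = -1634.0625.
T_4 = -1681.5234375.
Error = -1634.0625 − (-1681.5234375) = 47.4609375.

47.4609375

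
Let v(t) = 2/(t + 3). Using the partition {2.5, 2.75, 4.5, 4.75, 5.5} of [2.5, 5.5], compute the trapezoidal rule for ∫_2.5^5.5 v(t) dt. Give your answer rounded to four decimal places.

Subinterval widths: 0.25, 1.75, 0.25, 0.75.
v(2.5) = 4/11, v(2.75) = 8/23, v(4.5) = 4/15, v(4.75) = 8/31, v(5.5) = 4/17.
On each subinterval the trapezoid contributes (Δt_i/2)·[v(t_{i-1}) + v(t_i)].
Sum ≈ 0.8772.

0.8772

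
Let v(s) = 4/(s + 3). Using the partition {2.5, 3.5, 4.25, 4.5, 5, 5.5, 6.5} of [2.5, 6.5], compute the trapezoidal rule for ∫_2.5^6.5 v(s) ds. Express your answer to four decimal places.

Subinterval widths: 1, 0.75, 0.25, 0.5, 0.5, 1.
v(2.5) = 8/11, v(3.5) = 8/13, v(4.25) = 16/29, v(4.5) = 8/15, v(5) = 0.5, v(5.5) = 8/17, v(6.5) = 8/19.
On each subinterval the trapezoid contributes (Δs_i/2)·[v(s_{i-1}) + v(s_i)].
Sum ≈ 2.1914.

2.1914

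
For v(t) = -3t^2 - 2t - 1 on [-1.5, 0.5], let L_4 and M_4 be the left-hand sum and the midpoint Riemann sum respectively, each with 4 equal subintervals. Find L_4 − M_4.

-0.875

L_4 = -4.25.
M_4 = -3.375.
L_4 − M_4 = -0.875.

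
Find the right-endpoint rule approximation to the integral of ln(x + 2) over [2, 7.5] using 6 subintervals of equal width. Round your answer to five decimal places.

Δx = (7.5 − 2)/6 = 11/12.
Right endpoints: 35/12, 23/6, 4.75, 17/3, 79/12, 7.5.
f(35/12) ≈ 1.59263, f(23/6) ≈ 1.76359, f(4.75) ≈ 1.90954, f(17/3) ≈ 2.03688, f(79/12) ≈ 2.14982, f(7.5) ≈ 2.25129.
Sum = Δx · [f(35/12) + f(23/6) + f(4.75) + ...].
Sum ≈ 10.72844.

10.72844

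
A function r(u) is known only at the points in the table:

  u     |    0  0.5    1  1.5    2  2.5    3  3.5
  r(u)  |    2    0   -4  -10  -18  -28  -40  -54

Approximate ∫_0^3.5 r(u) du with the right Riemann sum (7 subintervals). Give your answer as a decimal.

Δu = 0.5.
Sum = 0.5·[0 + (-4) + (-10) + (-18) + (-28) + (-40) + (-54)] = -77.

-77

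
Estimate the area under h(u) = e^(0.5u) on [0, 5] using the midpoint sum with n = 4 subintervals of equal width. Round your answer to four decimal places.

22.0051

Δu = (5 − 0)/4 = 1.25.
Midpoints: 0.625, 1.875, 3.125, 4.375.
h(0.625) ≈ 1.3668, h(1.875) ≈ 2.5536, h(3.125) ≈ 4.7707, h(4.375) ≈ 8.9129.
Sum = Δu · [h(0.625) + h(1.875) + h(3.125) + h(4.375)].
Sum ≈ 22.0051.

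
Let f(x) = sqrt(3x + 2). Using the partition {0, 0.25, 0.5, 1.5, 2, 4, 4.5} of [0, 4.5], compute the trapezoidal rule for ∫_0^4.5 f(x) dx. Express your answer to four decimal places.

Subinterval widths: 0.25, 0.25, 1, 0.5, 2, 0.5.
f(0) ≈ 1.4142, f(0.25) ≈ 1.6583, f(0.5) ≈ 1.8708, f(1.5) ≈ 2.5495, f(2) ≈ 2.8284, f(4) ≈ 3.7417, f(4.5) ≈ 3.9370.
On each subinterval the trapezoid contributes (Δx_i/2)·[f(x_{i-1}) + f(x_i)].
Sum ≈ 12.8696.

12.8696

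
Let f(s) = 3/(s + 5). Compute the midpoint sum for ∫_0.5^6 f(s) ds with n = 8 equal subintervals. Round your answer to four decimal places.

2.0780

Δs = (6 − 0.5)/8 = 0.6875.
Midpoints: 0.84375, 1.53125, 2.21875, 2.90625, 3.59375, 4.28125, 4.96875, 5.65625.
f(0.84375) = 96/187, f(1.53125) = 96/209, f(2.21875) = 32/77, f(2.90625) = 96/253, f(3.59375) = 96/275, f(4.28125) = 32/99, f(4.96875) = 96/319, f(5.65625) = 96/341.
Sum = Δs · [f(0.84375) + f(1.53125) + f(2.21875) + ...].
Sum ≈ 2.0780.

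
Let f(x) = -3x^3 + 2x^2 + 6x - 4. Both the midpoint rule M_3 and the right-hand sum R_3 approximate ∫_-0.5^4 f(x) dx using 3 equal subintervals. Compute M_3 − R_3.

M_3 = -108.3515625.
R_3 = -243.5625.
M_3 − R_3 = 135.2109375.

135.2109375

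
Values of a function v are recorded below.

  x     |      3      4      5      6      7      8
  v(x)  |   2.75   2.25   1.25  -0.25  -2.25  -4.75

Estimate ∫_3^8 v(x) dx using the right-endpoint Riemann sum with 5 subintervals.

Δx = 1.
Sum = 1·[2.25 + 1.25 + (-0.25) + (-2.25) + (-4.75)] = -3.75.

-3.75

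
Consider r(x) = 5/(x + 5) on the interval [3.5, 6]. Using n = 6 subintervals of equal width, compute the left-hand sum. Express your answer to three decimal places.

1.317

Δx = (6 − 3.5)/6 = 5/12.
Left endpoints: 3.5, 47/12, 13/3, 4.75, 31/6, 67/12.
r(3.5) = 10/17, r(47/12) = 60/107, r(13/3) = 15/28, r(4.75) = 20/39, r(31/6) = 30/61, r(67/12) = 60/127.
Sum = Δx · [r(3.5) + r(47/12) + r(13/3) + ...].
Sum ≈ 1.317.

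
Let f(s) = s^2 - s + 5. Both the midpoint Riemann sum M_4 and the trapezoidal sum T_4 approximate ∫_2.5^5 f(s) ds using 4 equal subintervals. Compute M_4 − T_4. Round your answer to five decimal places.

-0.24414

M_4 ≈ 39.5019531.
T_4 = 39.74609375.
M_4 − T_4 ≈ -0.24414.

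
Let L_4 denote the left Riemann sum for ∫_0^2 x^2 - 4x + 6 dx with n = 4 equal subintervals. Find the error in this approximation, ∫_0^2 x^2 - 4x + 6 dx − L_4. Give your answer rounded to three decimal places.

-1.083

Exact integral: ∫_0^2 f(x) dx ≈ 6.66667.
L_4 = 7.75.
Error ≈ 6.66667 − 7.75 ≈ -1.083.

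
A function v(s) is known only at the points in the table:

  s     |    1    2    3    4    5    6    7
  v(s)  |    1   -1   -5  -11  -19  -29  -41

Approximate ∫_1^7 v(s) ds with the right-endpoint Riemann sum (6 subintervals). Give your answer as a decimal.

Δs = 1.
Sum = 1·[(-1) + (-5) + (-11) + (-19) + (-29) + (-41)] = -106.

-106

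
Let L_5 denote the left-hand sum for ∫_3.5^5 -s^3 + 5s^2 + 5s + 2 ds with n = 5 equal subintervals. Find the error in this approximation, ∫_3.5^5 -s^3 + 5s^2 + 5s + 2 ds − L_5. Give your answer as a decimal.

Exact integral: ∫_3.5^5 f(s) ds = 53.015625.
L_5 = 54.4725.
Error = 53.015625 − 54.4725 = -1.456875.

-1.456875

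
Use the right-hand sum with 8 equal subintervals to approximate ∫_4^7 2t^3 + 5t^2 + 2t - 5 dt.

1694.859375

Δt = (7 − 4)/8 = 0.375.
Right endpoints: 4.375, 4.75, 5.125, 5.5, 5.875, 6.25, 6.625, 7.
f(4.375) = 266.93359375, f(4.75) = 331.65625, f(5.125) = 405.80078125, f(5.5) = 490, f(5.875) = 584.88671875, f(6.25) = 691.09375, f(6.625) = 809.25390625, f(7) = 940.
Sum = Δt · [f(4.375) + f(4.75) + f(5.125) + ...].
Sum = 1694.859375.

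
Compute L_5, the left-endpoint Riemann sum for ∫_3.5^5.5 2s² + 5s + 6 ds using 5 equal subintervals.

130.24

Δs = (5.5 − 3.5)/5 = 0.4.
Left endpoints: 3.5, 3.9, 4.3, 4.7, 5.1.
f(3.5) = 48, f(3.9) = 55.92, f(4.3) = 64.48, f(4.7) = 73.68, f(5.1) = 83.52.
Sum = Δs · [f(3.5) + f(3.9) + f(4.3) + f(4.7) + f(5.1)].
Sum = 130.24.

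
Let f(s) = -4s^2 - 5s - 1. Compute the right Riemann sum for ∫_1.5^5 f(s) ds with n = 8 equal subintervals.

-246.72265625

Δs = (5 − 1.5)/8 = 0.4375.
Right endpoints: 1.9375, 2.375, 2.8125, 3.25, 3.6875, 4.125, 4.5625, 5.
f(1.9375) = -25.703125, f(2.375) = -35.4375, f(2.8125) = -46.703125, f(3.25) = -59.5, f(3.6875) = -73.828125, f(4.125) = -89.6875, f(4.5625) = -107.078125, f(5) = -126.
Sum = Δs · [f(1.9375) + f(2.375) + f(2.8125) + ...].
Sum = -246.72265625.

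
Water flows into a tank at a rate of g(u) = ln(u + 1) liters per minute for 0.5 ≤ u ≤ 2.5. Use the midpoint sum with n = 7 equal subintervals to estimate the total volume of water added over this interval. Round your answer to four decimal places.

Δu = (2.5 − 0.5)/7 = 2/7.
Midpoints: 9/14, 13/14, 17/14, 1.5, 25/14, 29/14, 33/14.
g(9/14) ≈ 0.4964, g(13/14) ≈ 0.6568, g(17/14) ≈ 0.7949, g(1.5) ≈ 0.9163, g(25/14) ≈ 1.0245, g(29/14) ≈ 1.1221, g(33/14) ≈ 1.2111.
Sum = Δu · [g(9/14) + g(13/14) + g(17/14) + ...].
Sum ≈ 1.7778.

1.7778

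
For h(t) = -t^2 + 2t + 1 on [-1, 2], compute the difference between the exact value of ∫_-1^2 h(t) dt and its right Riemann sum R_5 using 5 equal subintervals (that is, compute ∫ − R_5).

Exact integral: ∫_-1^2 h(t) dt = 3.
R_5 = 3.72.
Error = 3 − 3.72 = -0.72.

-0.72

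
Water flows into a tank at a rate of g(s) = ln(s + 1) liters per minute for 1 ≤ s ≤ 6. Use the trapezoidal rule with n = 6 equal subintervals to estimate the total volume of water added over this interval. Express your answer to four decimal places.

7.2146

Δs = (6 − 1)/6 = 5/6.
g(1) ≈ 0.6931, g(11/6) ≈ 1.0415, g(8/3) ≈ 1.2993, g(3.5) ≈ 1.5041, g(13/3) ≈ 1.6740, g(31/6) ≈ 1.8192, g(6) ≈ 1.9459.
T_6 = (Δs/2)·[g(s_0) + 2g(s_1) + ... + 2g(s_{5}) + g(s_6)].
Sum ≈ 7.2146.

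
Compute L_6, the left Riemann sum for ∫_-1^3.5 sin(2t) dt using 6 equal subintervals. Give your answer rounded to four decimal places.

Δt = (3.5 − (-1))/6 = 0.75.
Left endpoints: -1, -0.25, 0.5, 1.25, 2, 2.75.
f(-1) ≈ -0.9093, f(-0.25) ≈ -0.4794, f(0.5) ≈ 0.8415, f(1.25) ≈ 0.5985, f(2) ≈ -0.7568, f(2.75) ≈ -0.7055.
Sum = Δt · [f(-1) + f(-0.25) + f(0.5) + ...].
Sum ≈ -1.0583.

-1.0583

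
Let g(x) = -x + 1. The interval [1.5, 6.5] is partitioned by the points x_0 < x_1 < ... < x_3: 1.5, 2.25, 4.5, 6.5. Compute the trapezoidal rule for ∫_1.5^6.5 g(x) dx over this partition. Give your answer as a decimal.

Subinterval widths: 0.75, 2.25, 2.
g(1.5) = -0.5, g(2.25) = -1.25, g(4.5) = -3.5, g(6.5) = -5.5.
On each subinterval the trapezoid contributes (Δx_i/2)·[g(x_{i-1}) + g(x_i)].
Sum = -15.

-15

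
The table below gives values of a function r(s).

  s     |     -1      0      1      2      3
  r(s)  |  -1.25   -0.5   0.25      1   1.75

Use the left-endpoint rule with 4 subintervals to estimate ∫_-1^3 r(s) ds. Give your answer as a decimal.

Δs = 1.
Sum = 1·[(-1.25) + (-0.5) + 0.25 + 1] = -0.5.

-0.5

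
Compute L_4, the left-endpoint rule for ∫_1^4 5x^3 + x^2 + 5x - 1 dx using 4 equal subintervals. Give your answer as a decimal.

Δx = (4 − 1)/4 = 0.75.
Left endpoints: 1, 1.75, 2.5, 3.25.
f(1) = 10, f(1.75) = 37.609375, f(2.5) = 95.875, f(3.25) = 197.453125.
Sum = Δx · [f(1) + f(1.75) + f(2.5) + f(3.25)].
Sum = 255.703125.

255.703125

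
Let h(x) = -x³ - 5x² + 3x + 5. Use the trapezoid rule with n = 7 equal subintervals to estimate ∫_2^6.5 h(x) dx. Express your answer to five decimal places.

Δx = (6.5 − 2)/7 = 9/14.
h(2) = -17, h(37/14) = -111007/2744, h(23/7) = -25586/343, h(55/14) = -332065/2744, h(32/7) = -62189/343, h(73/14) = -705403/2744, h(41/7) = -120014/343, h(6.5) = -461.375.
T_7 = (Δx/2)·[h(x_0) + 2h(x_1) + ... + 2h(x_{6}) + h(x_7)].
Sum ≈ -812.26722.

-812.26722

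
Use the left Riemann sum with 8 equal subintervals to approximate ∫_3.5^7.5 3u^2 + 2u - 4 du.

Δu = (7.5 − 3.5)/8 = 0.5.
Left endpoints: 3.5, 4, 4.5, 5, 5.5, 6, 6.5, 7.
f(3.5) = 39.75, f(4) = 52, f(4.5) = 65.75, f(5) = 81, f(5.5) = 97.75, f(6) = 116, f(6.5) = 135.75, f(7) = 157.
Sum = Δu · [f(3.5) + f(4) + f(4.5) + ...].
Sum = 372.5.

372.5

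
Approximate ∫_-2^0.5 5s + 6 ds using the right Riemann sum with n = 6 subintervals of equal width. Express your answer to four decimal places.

Δs = (0.5 − (-2))/6 = 5/12.
Right endpoints: -19/12, -7/6, -0.75, -1/3, 1/12, 0.5.
f(-19/12) = -23/12, f(-7/6) = 1/6, f(-0.75) = 2.25, f(-1/3) = 13/3, f(1/12) = 77/12, f(0.5) = 8.5.
Sum = Δs · [f(-19/12) + f(-7/6) + f(-0.75) + ...].
Sum ≈ 8.2292.

8.2292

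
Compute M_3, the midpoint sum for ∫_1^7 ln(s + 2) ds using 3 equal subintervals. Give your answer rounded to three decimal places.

10.515

Δs = (7 − 1)/3 = 2.
Midpoints: 2, 4, 6.
f(2) ≈ 1.386, f(4) ≈ 1.792, f(6) ≈ 2.079.
Sum = Δs · [f(2) + f(4) + f(6)].
Sum ≈ 10.515.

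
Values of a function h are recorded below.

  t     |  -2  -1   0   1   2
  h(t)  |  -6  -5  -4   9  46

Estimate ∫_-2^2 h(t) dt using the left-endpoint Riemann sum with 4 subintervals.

Δt = 1.
Sum = 1·[(-6) + (-5) + (-4) + 9] = -6.

-6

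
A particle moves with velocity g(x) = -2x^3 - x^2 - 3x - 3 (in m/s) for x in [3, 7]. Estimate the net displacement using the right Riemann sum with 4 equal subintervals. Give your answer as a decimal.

Δx = (7 − 3)/4 = 1.
Right endpoints: 4, 5, 6, 7.
g(4) = -159, g(5) = -293, g(6) = -489, g(7) = -759.
Sum = Δx · [g(4) + g(5) + g(6) + g(7)].
Sum = -1700.

-1700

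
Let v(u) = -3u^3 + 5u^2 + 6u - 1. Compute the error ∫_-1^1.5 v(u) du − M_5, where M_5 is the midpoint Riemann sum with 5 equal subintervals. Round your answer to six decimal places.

0.143229

Exact integral: ∫_-1^1.5 v(u) du ≈ 5.49479167.
M_5 = 5.3515625.
Error ≈ 5.49479167 − 5.3515625 ≈ 0.143229.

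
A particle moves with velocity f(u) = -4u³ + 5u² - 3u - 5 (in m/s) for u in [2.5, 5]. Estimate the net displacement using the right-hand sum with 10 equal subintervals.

Δu = (5 − 2.5)/10 = 0.25.
Right endpoints: 2.75, 3, 3.25, 3.5, 3.75, 4, 4.25, 4.5, 4.75, 5.
f(2.75) = -58.625, f(3) = -77, f(3.25) = -99.25, f(3.5) = -125.75, f(3.75) = -156.875, f(4) = -193, f(4.25) = -234.5, f(4.5) = -281.75, f(4.75) = -335.125, f(5) = -395.
Sum = Δu · [f(2.75) + f(3) + f(3.25) + ...].
Sum = -489.21875.

-489.21875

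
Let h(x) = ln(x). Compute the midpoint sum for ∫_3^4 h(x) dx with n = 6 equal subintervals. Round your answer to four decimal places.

Δx = (4 − 3)/6 = 1/6.
Midpoints: 37/12, 3.25, 41/12, 43/12, 3.75, 47/12.
h(37/12) ≈ 1.1260, h(3.25) ≈ 1.1787, h(41/12) ≈ 1.2287, h(43/12) ≈ 1.2763, h(3.75) ≈ 1.3218, h(47/12) ≈ 1.3652.
Sum = Δx · [h(37/12) + h(3.25) + h(41/12) + ...].
Sum ≈ 1.2494.

1.2494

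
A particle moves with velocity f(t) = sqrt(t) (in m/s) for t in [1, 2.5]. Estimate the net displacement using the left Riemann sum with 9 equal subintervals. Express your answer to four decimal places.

1.9197

Δt = (2.5 − 1)/9 = 1/6.
Left endpoints: 1, 7/6, 4/3, 1.5, 5/3, 11/6, 2, 13/6, 7/3.
f(1) ≈ 1.0000, f(7/6) ≈ 1.0801, f(4/3) ≈ 1.1547, f(1.5) ≈ 1.2247, f(5/3) ≈ 1.2910, f(11/6) ≈ 1.3540, f(2) ≈ 1.4142, f(13/6) ≈ 1.4720, f(7/3) ≈ 1.5275.
Sum = Δt · [f(1) + f(7/6) + f(4/3) + ...].
Sum ≈ 1.9197.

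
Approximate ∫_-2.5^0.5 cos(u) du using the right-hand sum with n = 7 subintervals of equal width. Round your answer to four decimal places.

1.4211

Δu = (0.5 − (-2.5))/7 = 3/7.
Right endpoints: -29/14, -23/14, -17/14, -11/14, -5/14, 1/14, 0.5.
f(-29/14) ≈ -0.4800, f(-23/14) ≈ -0.0720, f(-17/14) ≈ 0.3490, f(-11/14) ≈ 0.7069, f(-5/14) ≈ 0.9369, f(1/14) ≈ 0.9975, f(0.5) ≈ 0.8776.
Sum = Δu · [f(-29/14) + f(-23/14) + f(-17/14) + ...].
Sum ≈ 1.4211.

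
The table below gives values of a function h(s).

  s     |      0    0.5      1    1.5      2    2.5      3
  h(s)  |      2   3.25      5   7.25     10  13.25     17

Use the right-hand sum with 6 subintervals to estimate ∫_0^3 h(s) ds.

Δs = 0.5.
Sum = 0.5·[3.25 + 5 + 7.25 + 10 + 13.25 + 17] = 27.875.

27.875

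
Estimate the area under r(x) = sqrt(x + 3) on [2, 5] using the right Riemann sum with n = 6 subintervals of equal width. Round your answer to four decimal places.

Δx = (5 − 2)/6 = 0.5.
Right endpoints: 2.5, 3, 3.5, 4, 4.5, 5.
r(2.5) ≈ 2.3452, r(3) ≈ 2.4495, r(3.5) ≈ 2.5495, r(4) ≈ 2.6458, r(4.5) ≈ 2.7386, r(5) ≈ 2.8284.
Sum = Δx · [r(2.5) + r(3) + r(3.5) + ...].
Sum ≈ 7.7785.

7.7785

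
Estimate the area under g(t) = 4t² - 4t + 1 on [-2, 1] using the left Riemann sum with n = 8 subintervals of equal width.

25.78125

Δt = (1 − (-2))/8 = 0.375.
Left endpoints: -2, -1.625, -1.25, -0.875, -0.5, -0.125, 0.25, 0.625.
g(-2) = 25, g(-1.625) = 18.0625, g(-1.25) = 12.25, g(-0.875) = 7.5625, g(-0.5) = 4, g(-0.125) = 1.5625, g(0.25) = 0.25, g(0.625) = 0.0625.
Sum = Δt · [g(-2) + g(-1.625) + g(-1.25) + ...].
Sum = 25.78125.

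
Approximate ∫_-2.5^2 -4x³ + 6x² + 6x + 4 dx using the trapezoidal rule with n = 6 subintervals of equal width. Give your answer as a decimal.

Δx = (2 − (-2.5))/6 = 0.75.
f(-2.5) = 89, f(-1.75) = 33.3125, f(-1) = 8, f(-0.25) = 2.9375, f(0.5) = 8, f(1.25) = 13.0625, f(2) = 8.
T_6 = (Δx/2)·[f(x_0) + 2f(x_1) + ... + 2f(x_{5}) + f(x_6)].
Sum = 85.359375.

85.359375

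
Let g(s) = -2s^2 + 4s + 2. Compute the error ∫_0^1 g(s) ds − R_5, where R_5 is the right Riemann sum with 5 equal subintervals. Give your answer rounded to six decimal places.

Exact integral: ∫_0^1 g(s) ds ≈ 3.33333333.
R_5 = 3.52.
Error ≈ 3.33333333 − 3.52 ≈ -0.186667.

-0.186667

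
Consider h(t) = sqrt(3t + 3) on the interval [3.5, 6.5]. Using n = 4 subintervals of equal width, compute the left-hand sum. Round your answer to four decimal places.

12.2891

Δt = (6.5 − 3.5)/4 = 0.75.
Left endpoints: 3.5, 4.25, 5, 5.75.
h(3.5) ≈ 3.6742, h(4.25) ≈ 3.9686, h(5) ≈ 4.2426, h(5.75) ≈ 4.5000.
Sum = Δt · [h(3.5) + h(4.25) + h(5) + h(5.75)].
Sum ≈ 12.2891.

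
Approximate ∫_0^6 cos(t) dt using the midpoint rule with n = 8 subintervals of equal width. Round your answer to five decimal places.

-0.28607

Δt = (6 − 0)/8 = 0.75.
Midpoints: 0.375, 1.125, 1.875, 2.625, 3.375, 4.125, 4.875, 5.625.
f(0.375) ≈ 0.93051, f(1.125) ≈ 0.43118, f(1.875) ≈ -0.29953, f(2.625) ≈ -0.86951, f(3.375) ≈ -0.97288, f(4.125) ≈ -0.55419, f(4.875) ≈ 0.16190, f(5.625) ≈ 0.79110.
Sum = Δt · [f(0.375) + f(1.125) + f(1.875) + ...].
Sum ≈ -0.28607.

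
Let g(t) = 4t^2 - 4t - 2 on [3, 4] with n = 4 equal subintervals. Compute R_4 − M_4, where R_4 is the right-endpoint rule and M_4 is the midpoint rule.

3.0625

R_4 = 36.375.
M_4 = 33.3125.
R_4 − M_4 = 3.0625.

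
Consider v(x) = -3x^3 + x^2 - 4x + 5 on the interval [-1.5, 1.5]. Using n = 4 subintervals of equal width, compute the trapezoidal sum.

Δx = (1.5 − (-1.5))/4 = 0.75.
v(-1.5) = 23.375, v(-0.75) = 9.828125, v(0) = 5, v(0.75) = 1.296875, v(1.5) = -8.875.
T_4 = (Δx/2)·[v(x_0) + 2v(x_1) + 2v(x_2) + 2v(x_3) + v(x_4)].
Sum = 17.53125.

17.53125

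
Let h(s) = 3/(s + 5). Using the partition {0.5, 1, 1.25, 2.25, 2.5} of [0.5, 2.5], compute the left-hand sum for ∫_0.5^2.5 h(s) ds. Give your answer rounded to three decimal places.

Subinterval widths: 0.5, 0.25, 1, 0.25.
Left endpoints: 0.5, 1, 1.25, 2.25.
h(0.5) = 6/11, h(1) = 0.5, h(1.25) = 0.48, h(2.25) = 12/29.
Sum = Σ Δs_i · h(s_i).
Sum ≈ 0.981.

0.981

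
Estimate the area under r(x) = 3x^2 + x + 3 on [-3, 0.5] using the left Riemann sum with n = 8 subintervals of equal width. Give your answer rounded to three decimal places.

Δx = (0.5 − (-3))/8 = 0.4375.
Left endpoints: -3, -2.5625, -2.125, -1.6875, -1.25, -0.8125, -0.375, 0.0625.
r(-3) = 27, r(-2.5625) = 20.13671875, r(-2.125) = 14.421875, r(-1.6875) = 9.85546875, r(-1.25) = 6.4375, r(-0.8125) = 4.16796875, r(-0.375) = 3.046875, r(0.0625) = 3.07421875.
Sum = Δx · [r(-3) + r(-2.5625) + r(-2.125) + ...].
Sum ≈ 38.562.

38.562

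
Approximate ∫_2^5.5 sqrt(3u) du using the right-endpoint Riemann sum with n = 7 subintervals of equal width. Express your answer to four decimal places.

Δu = (5.5 − 2)/7 = 0.5.
Right endpoints: 2.5, 3, 3.5, 4, 4.5, 5, 5.5.
f(2.5) ≈ 2.7386, f(3) ≈ 3.0000, f(3.5) ≈ 3.2404, f(4) ≈ 3.4641, f(4.5) ≈ 3.6742, f(5) ≈ 3.8730, f(5.5) ≈ 4.0620.
Sum = Δu · [f(2.5) + f(3) + f(3.5) + ...].
Sum ≈ 12.0262.

12.0262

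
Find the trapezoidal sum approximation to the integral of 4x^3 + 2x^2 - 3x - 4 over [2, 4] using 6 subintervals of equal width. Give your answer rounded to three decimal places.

Δx = (4 − 2)/6 = 1/3.
f(2) = 30, f(7/3) = 1369/27, f(8/3) = 2108/27, f(3) = 113, f(10/3) = 4222/27, f(11/3) = 5645/27, f(4) = 272.
T_6 = (Δx/2)·[f(x_0) + 2f(x_1) + ... + 2f(x_{5}) + f(x_6)].
Sum ≈ 252.741.

252.741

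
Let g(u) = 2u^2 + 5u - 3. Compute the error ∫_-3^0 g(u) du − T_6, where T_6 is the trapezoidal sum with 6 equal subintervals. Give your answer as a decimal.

-0.25

Exact integral: ∫_-3^0 g(u) du = -13.5.
T_6 = -13.25.
Error = -13.5 − (-13.25) = -0.25.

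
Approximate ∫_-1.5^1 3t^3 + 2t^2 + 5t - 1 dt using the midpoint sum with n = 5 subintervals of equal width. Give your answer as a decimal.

Δt = (1 − (-1.5))/5 = 0.5.
Midpoints: -1.25, -0.75, -0.25, 0.25, 0.75.
f(-1.25) = -9.984375, f(-0.75) = -4.890625, f(-0.25) = -2.171875, f(0.25) = 0.421875, f(0.75) = 5.140625.
Sum = Δt · [f(-1.25) + f(-0.75) + f(-0.25) + f(0.25) + f(0.75)].
Sum = -5.7421875.

-5.7421875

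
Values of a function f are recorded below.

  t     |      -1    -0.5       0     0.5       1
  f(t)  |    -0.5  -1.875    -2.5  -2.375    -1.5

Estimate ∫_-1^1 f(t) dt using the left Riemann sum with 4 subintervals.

Δt = 0.5.
Sum = 0.5·[(-0.5) + (-1.875) + (-2.5) + (-2.375)] = -3.625.

-3.625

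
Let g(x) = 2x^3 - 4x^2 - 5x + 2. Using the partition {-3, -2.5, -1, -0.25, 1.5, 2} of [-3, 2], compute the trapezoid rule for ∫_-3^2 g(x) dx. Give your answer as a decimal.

-65.8828125

Subinterval widths: 0.5, 1.5, 0.75, 1.75, 0.5.
g(-3) = -73, g(-2.5) = -41.75, g(-1) = 1, g(-0.25) = 2.96875, g(1.5) = -7.75, g(2) = -8.
On each subinterval the trapezoid contributes (Δx_i/2)·[g(x_{i-1}) + g(x_i)].
Sum = -65.8828125.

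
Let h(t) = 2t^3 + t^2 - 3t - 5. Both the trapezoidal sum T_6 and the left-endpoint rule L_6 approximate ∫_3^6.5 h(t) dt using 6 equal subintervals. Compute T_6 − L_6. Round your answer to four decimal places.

151.0833

T_6 ≈ 873.053530.
L_6 ≈ 721.970197.
T_6 − L_6 ≈ 151.0833.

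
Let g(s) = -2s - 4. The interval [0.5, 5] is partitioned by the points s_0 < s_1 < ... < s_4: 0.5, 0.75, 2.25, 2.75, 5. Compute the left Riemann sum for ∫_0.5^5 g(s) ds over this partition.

Subinterval widths: 0.25, 1.5, 0.5, 2.25.
Left endpoints: 0.5, 0.75, 2.25, 2.75.
g(0.5) = -5, g(0.75) = -5.5, g(2.25) = -8.5, g(2.75) = -9.5.
Sum = Σ Δs_i · g(s_i).
Sum = -35.125.

-35.125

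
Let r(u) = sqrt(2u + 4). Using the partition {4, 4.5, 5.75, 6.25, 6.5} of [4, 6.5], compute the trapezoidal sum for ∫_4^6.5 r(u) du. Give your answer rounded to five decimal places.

9.50441

Subinterval widths: 0.5, 1.25, 0.5, 0.25.
r(4) ≈ 3.46410, r(4.5) ≈ 3.60555, r(5.75) ≈ 3.93700, r(6.25) ≈ 4.06202, r(6.5) ≈ 4.12311.
On each subinterval the trapezoid contributes (Δu_i/2)·[r(u_{i-1}) + r(u_i)].
Sum ≈ 9.50441.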